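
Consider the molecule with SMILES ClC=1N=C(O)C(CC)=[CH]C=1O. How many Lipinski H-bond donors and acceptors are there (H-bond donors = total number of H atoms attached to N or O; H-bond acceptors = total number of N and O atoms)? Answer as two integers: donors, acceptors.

Donors: find every N or O and count the H atoms it carries.
  atom 3 (N): bond orders sum to 3 → 0 H
  atom 5 (O): bond orders sum to 1 → 1 H
  atom 11 (O): bond orders sum to 1 → 1 H
Lipinski HBD = 2.
Acceptors: N atoms = 1, O atoms = 2 → HBA = 3.

2, 3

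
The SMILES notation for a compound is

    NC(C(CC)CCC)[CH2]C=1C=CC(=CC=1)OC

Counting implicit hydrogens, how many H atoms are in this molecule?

Walk through each heavy atom and fill implicit hydrogens from standard valence (C 4, N 3, O 2, S 2, halogen 1):
  atom 1: N, bond orders sum to 1 (valence 3) → 2 H
  atom 2: C, bond orders sum to 3 (valence 4) → 1 H
  atom 3: C, bond orders sum to 3 (valence 4) → 1 H
  atom 4: C, bond orders sum to 2 (valence 4) → 2 H
  atom 5: C, bond orders sum to 1 (valence 4) → 3 H
  atom 6: C, bond orders sum to 2 (valence 4) → 2 H
  atom 7: C, bond orders sum to 2 (valence 4) → 2 H
  atom 8: C, bond orders sum to 1 (valence 4) → 3 H
  atom 9: C with explicit H count 2
  atom 10: C, bond orders sum to 4 (valence 4) → 0 H
  atom 11: C, bond orders sum to 3 (valence 4) → 1 H
  atom 12: C, bond orders sum to 3 (valence 4) → 1 H
  atom 13: C, bond orders sum to 4 (valence 4) → 0 H
  atom 14: C, bond orders sum to 3 (valence 4) → 1 H
  atom 15: C, bond orders sum to 3 (valence 4) → 1 H
  atom 16: O, bond orders sum to 2 (valence 2) → 0 H
  atom 17: C, bond orders sum to 1 (valence 4) → 3 H
Total hydrogens: 25.

25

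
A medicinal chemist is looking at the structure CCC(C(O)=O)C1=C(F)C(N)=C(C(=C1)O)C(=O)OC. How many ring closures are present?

1

In SMILES, each pair of matching ring-closure digits denotes one ring-closing bond; the number of such bonds equals the number of independent rings.
Ring-closure bonds here: 1.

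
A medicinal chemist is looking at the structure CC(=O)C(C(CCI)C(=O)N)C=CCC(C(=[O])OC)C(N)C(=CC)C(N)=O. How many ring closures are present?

0

In SMILES, each pair of matching ring-closure digits denotes one ring-closing bond; the number of such bonds equals the number of independent rings.
Ring-closure bonds here: 0.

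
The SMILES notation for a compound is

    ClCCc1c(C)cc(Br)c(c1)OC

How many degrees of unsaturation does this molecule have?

4

Molecular formula: C10H12BrClO.
DoU = (2C + 2 + N − H − X) / 2, where X is the halogen count and O/S are ignored.
    = (2·10 + 2 + 0 − 12 − 2) / 2 = 8 / 2 = 4.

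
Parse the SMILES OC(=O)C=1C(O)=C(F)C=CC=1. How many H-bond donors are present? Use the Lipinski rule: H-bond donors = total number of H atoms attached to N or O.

2

Donors: find every N or O and count the H atoms it carries.
  atom 1 (O): bond orders sum to 1 → 1 H
  atom 3 (O): bond orders sum to 2 → 0 H
  atom 6 (O): bond orders sum to 1 → 1 H
Lipinski HBD = 2.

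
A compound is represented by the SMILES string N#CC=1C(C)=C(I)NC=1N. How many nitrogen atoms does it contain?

Scan the SMILES for N atoms (remember two-letter symbols like Cl and Br are single atoms).
Nitrogen count: 3.

3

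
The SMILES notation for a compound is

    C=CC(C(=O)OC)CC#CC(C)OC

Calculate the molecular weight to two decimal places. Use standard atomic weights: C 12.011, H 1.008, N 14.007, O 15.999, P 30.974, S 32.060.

196.25 g/mol

First, the molecular formula is C11H16O3 (counting implicit H from valence).
  C: 11 × 12.011 = 132.121
  H: 16 × 1.008 = 16.128
  O: 3 × 15.999 = 47.997
Sum: 11×12.011 + 16×1.008 + 3×15.999 = 196.246 → 196.25 g/mol.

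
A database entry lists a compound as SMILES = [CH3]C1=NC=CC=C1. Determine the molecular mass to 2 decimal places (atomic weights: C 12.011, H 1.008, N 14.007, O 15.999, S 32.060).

93.13 g/mol

First, the molecular formula is C6H7N (counting implicit H from valence).
  C: 6 × 12.011 = 72.066
  H: 7 × 1.008 = 7.056
  N: 1 × 14.007 = 14.007
Sum: 6×12.011 + 7×1.008 + 1×14.007 = 93.129 → 93.13 g/mol.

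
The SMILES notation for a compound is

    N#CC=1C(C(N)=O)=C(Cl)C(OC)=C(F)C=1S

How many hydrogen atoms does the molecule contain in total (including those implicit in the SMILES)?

Walk through each heavy atom and fill implicit hydrogens from standard valence (C 4, N 3, O 2, S 2, halogen 1):
  atom 1: N, bond orders sum to 3 (valence 3) → 0 H
  atom 2: C, bond orders sum to 4 (valence 4) → 0 H
  atom 3: C, bond orders sum to 4 (valence 4) → 0 H
  atom 4: C, bond orders sum to 4 (valence 4) → 0 H
  atom 5: C, bond orders sum to 4 (valence 4) → 0 H
  atom 6: N, bond orders sum to 1 (valence 3) → 2 H
  atom 7: O, bond orders sum to 2 (valence 2) → 0 H
  atom 8: C, bond orders sum to 4 (valence 4) → 0 H
  atom 9: Cl (halogen, monovalent) → 0 H
  atom 10: C, bond orders sum to 4 (valence 4) → 0 H
  atom 11: O, bond orders sum to 2 (valence 2) → 0 H
  atom 12: C, bond orders sum to 1 (valence 4) → 3 H
  atom 13: C, bond orders sum to 4 (valence 4) → 0 H
  atom 14: F (halogen, monovalent) → 0 H
  atom 15: C, bond orders sum to 4 (valence 4) → 0 H
  atom 16: S, bond orders sum to 1 (valence 2) → 1 H
Total hydrogens: 6.

6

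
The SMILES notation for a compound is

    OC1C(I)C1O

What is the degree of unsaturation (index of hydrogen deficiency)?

1

Degree of unsaturation = (number of rings) + (number of π bonds).
Ring closures in the SMILES: 1.
π bonds: none → 0 DoU from unsaturation.
Total DoU = 1 + 0 = 1.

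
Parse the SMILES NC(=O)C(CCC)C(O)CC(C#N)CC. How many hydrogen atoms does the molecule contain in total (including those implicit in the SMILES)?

20

Walk through each heavy atom and fill implicit hydrogens from standard valence (C 4, N 3, O 2, S 2, halogen 1):
  atom 1: N, bond orders sum to 1 (valence 3) → 2 H
  atom 2: C, bond orders sum to 4 (valence 4) → 0 H
  atom 3: O, bond orders sum to 2 (valence 2) → 0 H
  atom 4: C, bond orders sum to 3 (valence 4) → 1 H
  atom 5: C, bond orders sum to 2 (valence 4) → 2 H
  atom 6: C, bond orders sum to 2 (valence 4) → 2 H
  atom 7: C, bond orders sum to 1 (valence 4) → 3 H
  atom 8: C, bond orders sum to 3 (valence 4) → 1 H
  atom 9: O, bond orders sum to 1 (valence 2) → 1 H
  atom 10: C, bond orders sum to 2 (valence 4) → 2 H
  atom 11: C, bond orders sum to 3 (valence 4) → 1 H
  atom 12: C, bond orders sum to 4 (valence 4) → 0 H
  atom 13: N, bond orders sum to 3 (valence 3) → 0 H
  atom 14: C, bond orders sum to 2 (valence 4) → 2 H
  atom 15: C, bond orders sum to 1 (valence 4) → 3 H
Total hydrogens: 20.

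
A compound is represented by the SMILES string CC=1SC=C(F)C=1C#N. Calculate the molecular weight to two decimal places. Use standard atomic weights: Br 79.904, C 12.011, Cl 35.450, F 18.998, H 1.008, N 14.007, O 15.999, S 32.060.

141.16 g/mol

First, the molecular formula is C6H4FNS (counting implicit H from valence).
  C: 6 × 12.011 = 72.066
  F: 1 × 18.998 = 18.998
  H: 4 × 1.008 = 4.032
  N: 1 × 14.007 = 14.007
  S: 1 × 32.060 = 32.060
Sum: 6×12.011 + 1×18.998 + 4×1.008 + 1×14.007 + 1×32.060 = 141.163 → 141.16 g/mol.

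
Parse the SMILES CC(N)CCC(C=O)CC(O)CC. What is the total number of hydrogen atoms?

Walk through each heavy atom and fill implicit hydrogens from standard valence (C 4, N 3, O 2, S 2, halogen 1):
  atom 1: C, bond orders sum to 1 (valence 4) → 3 H
  atom 2: C, bond orders sum to 3 (valence 4) → 1 H
  atom 3: N, bond orders sum to 1 (valence 3) → 2 H
  atom 4: C, bond orders sum to 2 (valence 4) → 2 H
  atom 5: C, bond orders sum to 2 (valence 4) → 2 H
  atom 6: C, bond orders sum to 3 (valence 4) → 1 H
  atom 7: C, bond orders sum to 3 (valence 4) → 1 H
  atom 8: O, bond orders sum to 2 (valence 2) → 0 H
  atom 9: C, bond orders sum to 2 (valence 4) → 2 H
  atom 10: C, bond orders sum to 3 (valence 4) → 1 H
  atom 11: O, bond orders sum to 1 (valence 2) → 1 H
  atom 12: C, bond orders sum to 2 (valence 4) → 2 H
  atom 13: C, bond orders sum to 1 (valence 4) → 3 H
Total hydrogens: 21.

21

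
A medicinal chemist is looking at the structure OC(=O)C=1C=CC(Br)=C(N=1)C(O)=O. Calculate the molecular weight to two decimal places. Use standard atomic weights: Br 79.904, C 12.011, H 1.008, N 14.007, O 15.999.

First, the molecular formula is C7H4BrNO4 (counting implicit H from valence).
  Br: 1 × 79.904 = 79.904
  C: 7 × 12.011 = 84.077
  H: 4 × 1.008 = 4.032
  N: 1 × 14.007 = 14.007
  O: 4 × 15.999 = 63.996
Sum: 1×79.904 + 7×12.011 + 4×1.008 + 1×14.007 + 4×15.999 = 246.016 → 246.02 g/mol.

246.02 g/mol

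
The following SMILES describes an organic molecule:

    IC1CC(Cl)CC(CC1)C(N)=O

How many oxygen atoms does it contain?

Scan the SMILES for O atoms (remember two-letter symbols like Cl and Br are single atoms).
Oxygen count: 1.

1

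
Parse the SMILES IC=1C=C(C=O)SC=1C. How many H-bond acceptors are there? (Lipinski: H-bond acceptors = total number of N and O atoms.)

N atoms: 0; O atoms: 1.
Lipinski HBA = 0 + 1 = 1.

1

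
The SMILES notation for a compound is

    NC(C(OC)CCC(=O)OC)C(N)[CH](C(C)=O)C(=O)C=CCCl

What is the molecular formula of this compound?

C15H25ClN2O5

Walk through each heavy atom and fill implicit hydrogens from standard valence (C 4, N 3, O 2, S 2, halogen 1):
  atom 1: N, bond orders sum to 1 (valence 3) → 2 H
  atom 2: C, bond orders sum to 3 (valence 4) → 1 H
  atom 3: C, bond orders sum to 3 (valence 4) → 1 H
  atom 4: O, bond orders sum to 2 (valence 2) → 0 H
  atom 5: C, bond orders sum to 1 (valence 4) → 3 H
  atom 6: C, bond orders sum to 2 (valence 4) → 2 H
  atom 7: C, bond orders sum to 2 (valence 4) → 2 H
  atom 8: C, bond orders sum to 4 (valence 4) → 0 H
  atom 9: O, bond orders sum to 2 (valence 2) → 0 H
  atom 10: O, bond orders sum to 2 (valence 2) → 0 H
  atom 11: C, bond orders sum to 1 (valence 4) → 3 H
  atom 12: C, bond orders sum to 3 (valence 4) → 1 H
  atom 13: N, bond orders sum to 1 (valence 3) → 2 H
  atom 14: C with explicit H count 1
  atom 15: C, bond orders sum to 4 (valence 4) → 0 H
  atom 16: C, bond orders sum to 1 (valence 4) → 3 H
  atom 17: O, bond orders sum to 2 (valence 2) → 0 H
  atom 18: C, bond orders sum to 4 (valence 4) → 0 H
  atom 19: O, bond orders sum to 2 (valence 2) → 0 H
  atom 20: C, bond orders sum to 3 (valence 4) → 1 H
  atom 21: C, bond orders sum to 3 (valence 4) → 1 H
  atom 22: C, bond orders sum to 2 (valence 4) → 2 H
  atom 23: Cl (halogen, monovalent) → 0 H
Totals → C:15, H:25, Cl:1, N:2, O:5.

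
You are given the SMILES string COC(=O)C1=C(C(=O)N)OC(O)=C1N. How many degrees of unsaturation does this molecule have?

Degree of unsaturation = (number of rings) + (number of π bonds).
Ring closures in the SMILES: 1.
π bonds: 4 double bonds (each 1 DoU) → 4 DoU from unsaturation.
Total DoU = 1 + 4 = 5.

5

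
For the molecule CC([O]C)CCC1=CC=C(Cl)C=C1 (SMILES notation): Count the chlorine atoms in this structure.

1

Scan the SMILES for Cl atoms (remember two-letter symbols like Cl and Br are single atoms).
Chlorine count: 1.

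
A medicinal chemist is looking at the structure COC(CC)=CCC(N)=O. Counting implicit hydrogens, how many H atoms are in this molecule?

Walk through each heavy atom and fill implicit hydrogens from standard valence (C 4, N 3, O 2, S 2, halogen 1):
  atom 1: C, bond orders sum to 1 (valence 4) → 3 H
  atom 2: O, bond orders sum to 2 (valence 2) → 0 H
  atom 3: C, bond orders sum to 4 (valence 4) → 0 H
  atom 4: C, bond orders sum to 2 (valence 4) → 2 H
  atom 5: C, bond orders sum to 1 (valence 4) → 3 H
  atom 6: C, bond orders sum to 3 (valence 4) → 1 H
  atom 7: C, bond orders sum to 2 (valence 4) → 2 H
  atom 8: C, bond orders sum to 4 (valence 4) → 0 H
  atom 9: N, bond orders sum to 1 (valence 3) → 2 H
  atom 10: O, bond orders sum to 2 (valence 2) → 0 H
Total hydrogens: 13.

13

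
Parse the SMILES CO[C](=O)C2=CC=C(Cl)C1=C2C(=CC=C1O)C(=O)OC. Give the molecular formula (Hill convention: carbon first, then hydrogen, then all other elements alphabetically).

Walk through each heavy atom and fill implicit hydrogens from standard valence (C 4, N 3, O 2, S 2, halogen 1):
  atom 1: C, bond orders sum to 1 (valence 4) → 3 H
  atom 2: O, bond orders sum to 2 (valence 2) → 0 H
  atom 3: C with explicit H count 0
  atom 4: O, bond orders sum to 2 (valence 2) → 0 H
  atom 5: C, bond orders sum to 4 (valence 4) → 0 H
  atom 6: C, bond orders sum to 3 (valence 4) → 1 H
  atom 7: C, bond orders sum to 3 (valence 4) → 1 H
  atom 8: C, bond orders sum to 4 (valence 4) → 0 H
  atom 9: Cl (halogen, monovalent) → 0 H
  atom 10: C, bond orders sum to 4 (valence 4) → 0 H
  atom 11: C, bond orders sum to 4 (valence 4) → 0 H
  atom 12: C, bond orders sum to 4 (valence 4) → 0 H
  atom 13: C, bond orders sum to 3 (valence 4) → 1 H
  atom 14: C, bond orders sum to 3 (valence 4) → 1 H
  atom 15: C, bond orders sum to 4 (valence 4) → 0 H
  atom 16: O, bond orders sum to 1 (valence 2) → 1 H
  atom 17: C, bond orders sum to 4 (valence 4) → 0 H
  atom 18: O, bond orders sum to 2 (valence 2) → 0 H
  atom 19: O, bond orders sum to 2 (valence 2) → 0 H
  atom 20: C, bond orders sum to 1 (valence 4) → 3 H
Totals → C:14, H:11, Cl:1, O:5.
In Hill order: C14H11ClO5.

C14H11ClO5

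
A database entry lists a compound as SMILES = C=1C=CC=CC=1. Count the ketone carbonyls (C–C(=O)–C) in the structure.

Scan the SMILES for the ketone motif — none present.

0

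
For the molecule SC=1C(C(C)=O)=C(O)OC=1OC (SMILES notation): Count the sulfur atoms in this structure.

1

Scan the SMILES for S atoms (remember two-letter symbols like Cl and Br are single atoms).
Sulfur count: 1.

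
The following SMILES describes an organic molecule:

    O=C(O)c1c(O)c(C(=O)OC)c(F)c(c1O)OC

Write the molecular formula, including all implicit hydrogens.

C10H9FO7

Walk through each heavy atom and fill implicit hydrogens from standard valence (C 4, N 3, O 2, S 2, halogen 1); for lowercase aromatic atoms, an aromatic c carries 1 H when it has two neighbours and 0 H with three, and aromatic n carries 0 H:
  atom 1: O, bond orders sum to 2 (valence 2) → 0 H
  atom 2: C, bond orders sum to 4 (valence 4) → 0 H
  atom 3: O, bond orders sum to 1 (valence 2) → 1 H
  atom 4: aromatic c, 3 neighbours → 0 H
  atom 5: aromatic c, 3 neighbours → 0 H
  atom 6: O, bond orders sum to 1 (valence 2) → 1 H
  atom 7: aromatic c, 3 neighbours → 0 H
  atom 8: C, bond orders sum to 4 (valence 4) → 0 H
  atom 9: O, bond orders sum to 2 (valence 2) → 0 H
  atom 10: O, bond orders sum to 2 (valence 2) → 0 H
  atom 11: C, bond orders sum to 1 (valence 4) → 3 H
  atom 12: aromatic c, 3 neighbours → 0 H
  atom 13: F (halogen, monovalent) → 0 H
  atom 14: aromatic c, 3 neighbours → 0 H
  atom 15: aromatic c, 3 neighbours → 0 H
  atom 16: O, bond orders sum to 1 (valence 2) → 1 H
  atom 17: O, bond orders sum to 2 (valence 2) → 0 H
  atom 18: C, bond orders sum to 1 (valence 4) → 3 H
Totals → C:10, H:9, F:1, O:7.
In Hill order: C10H9FO7.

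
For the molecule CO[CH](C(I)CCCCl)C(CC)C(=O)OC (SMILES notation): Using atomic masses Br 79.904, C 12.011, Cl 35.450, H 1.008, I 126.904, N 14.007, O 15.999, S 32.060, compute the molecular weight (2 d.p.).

362.63 g/mol

First, the molecular formula is C11H20ClIO3 (counting implicit H from valence).
  C: 11 × 12.011 = 132.121
  Cl: 1 × 35.450 = 35.450
  H: 20 × 1.008 = 20.160
  I: 1 × 126.904 = 126.904
  O: 3 × 15.999 = 47.997
Sum: 11×12.011 + 1×35.450 + 20×1.008 + 1×126.904 + 3×15.999 = 362.632 → 362.63 g/mol.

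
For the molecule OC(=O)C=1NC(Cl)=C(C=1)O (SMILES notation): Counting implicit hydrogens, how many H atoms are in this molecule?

4

Walk through each heavy atom and fill implicit hydrogens from standard valence (C 4, N 3, O 2, S 2, halogen 1):
  atom 1: O, bond orders sum to 1 (valence 2) → 1 H
  atom 2: C, bond orders sum to 4 (valence 4) → 0 H
  atom 3: O, bond orders sum to 2 (valence 2) → 0 H
  atom 4: C, bond orders sum to 4 (valence 4) → 0 H
  atom 5: N, bond orders sum to 2 (valence 3) → 1 H
  atom 6: C, bond orders sum to 4 (valence 4) → 0 H
  atom 7: Cl (halogen, monovalent) → 0 H
  atom 8: C, bond orders sum to 4 (valence 4) → 0 H
  atom 9: C, bond orders sum to 3 (valence 4) → 1 H
  atom 10: O, bond orders sum to 1 (valence 2) → 1 H
Total hydrogens: 4.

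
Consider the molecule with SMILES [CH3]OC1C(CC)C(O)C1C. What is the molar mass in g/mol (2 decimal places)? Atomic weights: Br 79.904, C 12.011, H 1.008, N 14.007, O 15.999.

First, the molecular formula is C8H16O2 (counting implicit H from valence).
  C: 8 × 12.011 = 96.088
  H: 16 × 1.008 = 16.128
  O: 2 × 15.999 = 31.998
Sum: 8×12.011 + 16×1.008 + 2×15.999 = 144.214 → 144.21 g/mol.

144.21 g/mol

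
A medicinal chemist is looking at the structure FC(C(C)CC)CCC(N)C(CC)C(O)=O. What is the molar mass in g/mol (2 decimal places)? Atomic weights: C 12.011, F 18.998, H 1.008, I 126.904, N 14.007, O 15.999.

233.33 g/mol

First, the molecular formula is C12H24FNO2 (counting implicit H from valence).
  C: 12 × 12.011 = 144.132
  F: 1 × 18.998 = 18.998
  H: 24 × 1.008 = 24.192
  N: 1 × 14.007 = 14.007
  O: 2 × 15.999 = 31.998
Sum: 12×12.011 + 1×18.998 + 24×1.008 + 1×14.007 + 2×15.999 = 233.327 → 233.33 g/mol.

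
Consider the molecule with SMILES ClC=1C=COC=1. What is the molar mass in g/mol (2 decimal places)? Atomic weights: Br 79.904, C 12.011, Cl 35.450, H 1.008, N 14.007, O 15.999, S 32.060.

First, the molecular formula is C4H3ClO (counting implicit H from valence).
  C: 4 × 12.011 = 48.044
  Cl: 1 × 35.450 = 35.450
  H: 3 × 1.008 = 3.024
  O: 1 × 15.999 = 15.999
Sum: 4×12.011 + 1×35.450 + 3×1.008 + 1×15.999 = 102.517 → 102.52 g/mol.

102.52 g/mol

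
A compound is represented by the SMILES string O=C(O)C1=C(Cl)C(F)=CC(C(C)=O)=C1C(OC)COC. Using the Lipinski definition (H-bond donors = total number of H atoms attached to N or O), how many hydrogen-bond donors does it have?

Donors: find every N or O and count the H atoms it carries.
  atom 1 (O): bond orders sum to 2 → 0 H
  atom 3 (O): bond orders sum to 1 → 1 H
  atom 13 (O): bond orders sum to 2 → 0 H
  atom 16 (O): bond orders sum to 2 → 0 H
  atom 19 (O): bond orders sum to 2 → 0 H
Lipinski HBD = 1.

1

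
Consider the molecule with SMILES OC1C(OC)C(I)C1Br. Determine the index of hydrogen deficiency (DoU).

1

Degree of unsaturation = (number of rings) + (number of π bonds).
Ring closures in the SMILES: 1.
π bonds: none → 0 DoU from unsaturation.
Total DoU = 1 + 0 = 1.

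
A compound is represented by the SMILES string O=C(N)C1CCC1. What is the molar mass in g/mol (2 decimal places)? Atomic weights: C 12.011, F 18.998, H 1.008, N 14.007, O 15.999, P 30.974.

First, the molecular formula is C5H9NO (counting implicit H from valence).
  C: 5 × 12.011 = 60.055
  H: 9 × 1.008 = 9.072
  N: 1 × 14.007 = 14.007
  O: 1 × 15.999 = 15.999
Sum: 5×12.011 + 9×1.008 + 1×14.007 + 1×15.999 = 99.133 → 99.13 g/mol.

99.13 g/mol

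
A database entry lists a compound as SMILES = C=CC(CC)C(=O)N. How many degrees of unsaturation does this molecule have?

2

Degree of unsaturation = (number of rings) + (number of π bonds).
Ring closures in the SMILES: 0.
π bonds: 2 double bonds (each 1 DoU) → 2 DoU from unsaturation.
Total DoU = 0 + 2 = 2.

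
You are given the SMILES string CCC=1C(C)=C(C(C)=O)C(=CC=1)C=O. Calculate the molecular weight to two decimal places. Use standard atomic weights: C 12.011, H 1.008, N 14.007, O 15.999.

First, the molecular formula is C12H14O2 (counting implicit H from valence).
  C: 12 × 12.011 = 144.132
  H: 14 × 1.008 = 14.112
  O: 2 × 15.999 = 31.998
Sum: 12×12.011 + 14×1.008 + 2×15.999 = 190.242 → 190.24 g/mol.

190.24 g/mol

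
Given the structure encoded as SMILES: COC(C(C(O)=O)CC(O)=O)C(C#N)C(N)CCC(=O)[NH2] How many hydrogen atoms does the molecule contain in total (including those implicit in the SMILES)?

Walk through each heavy atom and fill implicit hydrogens from standard valence (C 4, N 3, O 2, S 2, halogen 1):
  atom 1: C, bond orders sum to 1 (valence 4) → 3 H
  atom 2: O, bond orders sum to 2 (valence 2) → 0 H
  atom 3: C, bond orders sum to 3 (valence 4) → 1 H
  atom 4: C, bond orders sum to 3 (valence 4) → 1 H
  atom 5: C, bond orders sum to 4 (valence 4) → 0 H
  atom 6: O, bond orders sum to 1 (valence 2) → 1 H
  atom 7: O, bond orders sum to 2 (valence 2) → 0 H
  atom 8: C, bond orders sum to 2 (valence 4) → 2 H
  atom 9: C, bond orders sum to 4 (valence 4) → 0 H
  atom 10: O, bond orders sum to 1 (valence 2) → 1 H
  atom 11: O, bond orders sum to 2 (valence 2) → 0 H
  atom 12: C, bond orders sum to 3 (valence 4) → 1 H
  atom 13: C, bond orders sum to 4 (valence 4) → 0 H
  atom 14: N, bond orders sum to 3 (valence 3) → 0 H
  atom 15: C, bond orders sum to 3 (valence 4) → 1 H
  atom 16: N, bond orders sum to 1 (valence 3) → 2 H
  atom 17: C, bond orders sum to 2 (valence 4) → 2 H
  atom 18: C, bond orders sum to 2 (valence 4) → 2 H
  atom 19: C, bond orders sum to 4 (valence 4) → 0 H
  atom 20: O, bond orders sum to 2 (valence 2) → 0 H
  atom 21: N with explicit H count 2
Total hydrogens: 19.

19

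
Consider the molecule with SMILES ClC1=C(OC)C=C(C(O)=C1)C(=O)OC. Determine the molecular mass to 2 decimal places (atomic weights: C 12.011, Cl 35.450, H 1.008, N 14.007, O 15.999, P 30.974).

First, the molecular formula is C9H9ClO4 (counting implicit H from valence).
  C: 9 × 12.011 = 108.099
  Cl: 1 × 35.450 = 35.450
  H: 9 × 1.008 = 9.072
  O: 4 × 15.999 = 63.996
Sum: 9×12.011 + 1×35.450 + 9×1.008 + 4×15.999 = 216.617 → 216.62 g/mol.

216.62 g/mol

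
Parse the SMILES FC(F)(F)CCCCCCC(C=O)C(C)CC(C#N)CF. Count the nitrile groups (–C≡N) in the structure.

1

The nitrile motif appears at heavy-atom position 18 in the SMILES.
Other groups present: 1 aldehyde.
Nitrile count: 1.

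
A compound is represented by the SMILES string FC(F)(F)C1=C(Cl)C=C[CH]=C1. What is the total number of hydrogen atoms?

4

Walk through each heavy atom and fill implicit hydrogens from standard valence (C 4, N 3, O 2, S 2, halogen 1):
  atom 1: F (halogen, monovalent) → 0 H
  atom 2: C, bond orders sum to 4 (valence 4) → 0 H
  atom 3: F (halogen, monovalent) → 0 H
  atom 4: F (halogen, monovalent) → 0 H
  atom 5: C, bond orders sum to 4 (valence 4) → 0 H
  atom 6: C, bond orders sum to 4 (valence 4) → 0 H
  atom 7: Cl (halogen, monovalent) → 0 H
  atom 8: C, bond orders sum to 3 (valence 4) → 1 H
  atom 9: C, bond orders sum to 3 (valence 4) → 1 H
  atom 10: C with explicit H count 1
  atom 11: C, bond orders sum to 3 (valence 4) → 1 H
Total hydrogens: 4.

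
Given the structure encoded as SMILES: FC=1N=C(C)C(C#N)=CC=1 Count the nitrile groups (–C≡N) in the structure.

The nitrile motif appears at heavy-atom position 7 in the SMILES.
Nitrile count: 1.

1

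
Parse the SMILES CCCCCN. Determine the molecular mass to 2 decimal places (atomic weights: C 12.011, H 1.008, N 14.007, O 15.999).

87.17 g/mol

First, the molecular formula is C5H13N (counting implicit H from valence).
  C: 5 × 12.011 = 60.055
  H: 13 × 1.008 = 13.104
  N: 1 × 14.007 = 14.007
Sum: 5×12.011 + 13×1.008 + 1×14.007 = 87.166 → 87.17 g/mol.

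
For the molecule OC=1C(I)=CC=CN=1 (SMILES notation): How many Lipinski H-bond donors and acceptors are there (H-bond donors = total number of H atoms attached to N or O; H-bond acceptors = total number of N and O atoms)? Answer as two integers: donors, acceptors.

1, 2

Donors: find every N or O and count the H atoms it carries.
  atom 1 (O): bond orders sum to 1 → 1 H
  atom 8 (N): bond orders sum to 3 → 0 H
Lipinski HBD = 1.
Acceptors: N atoms = 1, O atoms = 1 → HBA = 2.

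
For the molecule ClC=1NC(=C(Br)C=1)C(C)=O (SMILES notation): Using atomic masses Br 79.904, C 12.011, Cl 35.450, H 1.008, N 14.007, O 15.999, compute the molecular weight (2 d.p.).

222.47 g/mol

First, the molecular formula is C6H5BrClNO (counting implicit H from valence).
  Br: 1 × 79.904 = 79.904
  C: 6 × 12.011 = 72.066
  Cl: 1 × 35.450 = 35.450
  H: 5 × 1.008 = 5.040
  N: 1 × 14.007 = 14.007
  O: 1 × 15.999 = 15.999
Sum: 1×79.904 + 6×12.011 + 1×35.450 + 5×1.008 + 1×14.007 + 1×15.999 = 222.466 → 222.47 g/mol.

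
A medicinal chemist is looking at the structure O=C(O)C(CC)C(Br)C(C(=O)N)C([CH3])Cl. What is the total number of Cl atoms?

1

Scan the SMILES for Cl atoms (remember two-letter symbols like Cl and Br are single atoms).
Chlorine count: 1.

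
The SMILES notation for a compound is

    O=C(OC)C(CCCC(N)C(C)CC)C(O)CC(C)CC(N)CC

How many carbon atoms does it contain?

19

Count every carbon token in the SMILES (each C, including those in ring-closure positions and inside branches).
Carbon count: 19.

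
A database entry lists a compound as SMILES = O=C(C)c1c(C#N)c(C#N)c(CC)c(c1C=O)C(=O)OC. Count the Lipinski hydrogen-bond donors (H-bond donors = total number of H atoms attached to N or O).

Donors: find every N or O and count the H atoms it carries.
  atom 1 (O): bond orders sum to 2 → 0 H
  atom 7 (N): bond orders sum to 3 → 0 H
  atom 10 (N): bond orders sum to 3 → 0 H
  atom 17 (O): bond orders sum to 2 → 0 H
  atom 19 (O): bond orders sum to 2 → 0 H
  atom 20 (O): bond orders sum to 2 → 0 H
Lipinski HBD = 0.

0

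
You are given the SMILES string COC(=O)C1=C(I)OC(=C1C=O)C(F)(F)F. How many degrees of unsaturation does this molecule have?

Degree of unsaturation = (number of rings) + (number of π bonds).
Ring closures in the SMILES: 1.
π bonds: 4 double bonds (each 1 DoU) → 4 DoU from unsaturation.
Total DoU = 1 + 4 = 5.

5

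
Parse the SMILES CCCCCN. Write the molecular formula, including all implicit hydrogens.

C5H13N

Walk through each heavy atom and fill implicit hydrogens from standard valence (C 4, N 3, O 2, S 2, halogen 1):
  atom 1: C, bond orders sum to 1 (valence 4) → 3 H
  atom 2: C, bond orders sum to 2 (valence 4) → 2 H
  atom 3: C, bond orders sum to 2 (valence 4) → 2 H
  atom 4: C, bond orders sum to 2 (valence 4) → 2 H
  atom 5: C, bond orders sum to 2 (valence 4) → 2 H
  atom 6: N, bond orders sum to 1 (valence 3) → 2 H
Totals → C:5, H:13, N:1.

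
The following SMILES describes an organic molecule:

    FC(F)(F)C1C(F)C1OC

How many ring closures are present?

1

In SMILES, each pair of matching ring-closure digits denotes one ring-closing bond; the number of such bonds equals the number of independent rings.
Ring-closure bonds here: 1.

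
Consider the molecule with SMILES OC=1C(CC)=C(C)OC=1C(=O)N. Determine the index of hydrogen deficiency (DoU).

4

Degree of unsaturation = (number of rings) + (number of π bonds).
Ring closures in the SMILES: 1.
π bonds: 3 double bonds (each 1 DoU) → 3 DoU from unsaturation.
Total DoU = 1 + 3 = 4.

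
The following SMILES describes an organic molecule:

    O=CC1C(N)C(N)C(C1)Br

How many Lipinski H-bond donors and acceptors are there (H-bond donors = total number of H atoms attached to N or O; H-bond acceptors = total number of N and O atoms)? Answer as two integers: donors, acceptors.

Donors: find every N or O and count the H atoms it carries.
  atom 1 (O): bond orders sum to 2 → 0 H
  atom 5 (N): bond orders sum to 1 → 2 H
  atom 7 (N): bond orders sum to 1 → 2 H
Lipinski HBD = 4.
Acceptors: N atoms = 2, O atoms = 1 → HBA = 3.

4, 3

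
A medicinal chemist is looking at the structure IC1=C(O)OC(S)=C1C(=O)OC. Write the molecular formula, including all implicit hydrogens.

C6H5IO4S

Walk through each heavy atom and fill implicit hydrogens from standard valence (C 4, N 3, O 2, S 2, halogen 1):
  atom 1: I (halogen, monovalent) → 0 H
  atom 2: C, bond orders sum to 4 (valence 4) → 0 H
  atom 3: C, bond orders sum to 4 (valence 4) → 0 H
  atom 4: O, bond orders sum to 1 (valence 2) → 1 H
  atom 5: O, bond orders sum to 2 (valence 2) → 0 H
  atom 6: C, bond orders sum to 4 (valence 4) → 0 H
  atom 7: S, bond orders sum to 1 (valence 2) → 1 H
  atom 8: C, bond orders sum to 4 (valence 4) → 0 H
  atom 9: C, bond orders sum to 4 (valence 4) → 0 H
  atom 10: O, bond orders sum to 2 (valence 2) → 0 H
  atom 11: O, bond orders sum to 2 (valence 2) → 0 H
  atom 12: C, bond orders sum to 1 (valence 4) → 3 H
Totals → C:6, H:5, I:1, O:4, S:1.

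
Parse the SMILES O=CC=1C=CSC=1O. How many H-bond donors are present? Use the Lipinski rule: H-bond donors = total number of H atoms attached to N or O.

Donors: find every N or O and count the H atoms it carries.
  atom 1 (O): bond orders sum to 2 → 0 H
  atom 8 (O): bond orders sum to 1 → 1 H
Lipinski HBD = 1.

1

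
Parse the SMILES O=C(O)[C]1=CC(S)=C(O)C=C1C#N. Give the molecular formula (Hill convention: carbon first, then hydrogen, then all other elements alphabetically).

Walk through each heavy atom and fill implicit hydrogens from standard valence (C 4, N 3, O 2, S 2, halogen 1):
  atom 1: O, bond orders sum to 2 (valence 2) → 0 H
  atom 2: C, bond orders sum to 4 (valence 4) → 0 H
  atom 3: O, bond orders sum to 1 (valence 2) → 1 H
  atom 4: C with explicit H count 0
  atom 5: C, bond orders sum to 3 (valence 4) → 1 H
  atom 6: C, bond orders sum to 4 (valence 4) → 0 H
  atom 7: S, bond orders sum to 1 (valence 2) → 1 H
  atom 8: C, bond orders sum to 4 (valence 4) → 0 H
  atom 9: O, bond orders sum to 1 (valence 2) → 1 H
  atom 10: C, bond orders sum to 3 (valence 4) → 1 H
  atom 11: C, bond orders sum to 4 (valence 4) → 0 H
  atom 12: C, bond orders sum to 4 (valence 4) → 0 H
  atom 13: N, bond orders sum to 3 (valence 3) → 0 H
Totals → C:8, H:5, N:1, O:3, S:1.

C8H5NO3S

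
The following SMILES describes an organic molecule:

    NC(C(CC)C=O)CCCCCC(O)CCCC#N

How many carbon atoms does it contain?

15

Count every carbon token in the SMILES (each C, including those in ring-closure positions and inside branches).
Carbon count: 15.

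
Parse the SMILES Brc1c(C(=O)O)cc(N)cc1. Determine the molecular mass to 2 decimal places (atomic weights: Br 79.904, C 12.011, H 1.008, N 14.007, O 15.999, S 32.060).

216.03 g/mol

First, the molecular formula is C7H6BrNO2 (counting implicit H from valence).
  Br: 1 × 79.904 = 79.904
  C: 7 × 12.011 = 84.077
  H: 6 × 1.008 = 6.048
  N: 1 × 14.007 = 14.007
  O: 2 × 15.999 = 31.998
Sum: 1×79.904 + 7×12.011 + 6×1.008 + 1×14.007 + 2×15.999 = 216.034 → 216.03 g/mol.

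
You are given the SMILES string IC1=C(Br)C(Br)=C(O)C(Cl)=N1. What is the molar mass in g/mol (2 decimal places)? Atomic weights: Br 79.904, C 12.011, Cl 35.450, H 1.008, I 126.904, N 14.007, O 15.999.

413.23 g/mol

First, the molecular formula is C5HBr2ClINO (counting implicit H from valence).
  Br: 2 × 79.904 = 159.808
  C: 5 × 12.011 = 60.055
  Cl: 1 × 35.450 = 35.450
  H: 1 × 1.008 = 1.008
  I: 1 × 126.904 = 126.904
  N: 1 × 14.007 = 14.007
  O: 1 × 15.999 = 15.999
Sum: 2×79.904 + 5×12.011 + 1×35.450 + 1×1.008 + 1×126.904 + 1×14.007 + 1×15.999 = 413.231 → 413.23 g/mol.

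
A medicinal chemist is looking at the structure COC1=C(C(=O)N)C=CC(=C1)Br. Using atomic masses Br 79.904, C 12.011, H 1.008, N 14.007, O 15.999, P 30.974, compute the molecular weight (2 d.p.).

230.06 g/mol

First, the molecular formula is C8H8BrNO2 (counting implicit H from valence).
  Br: 1 × 79.904 = 79.904
  C: 8 × 12.011 = 96.088
  H: 8 × 1.008 = 8.064
  N: 1 × 14.007 = 14.007
  O: 2 × 15.999 = 31.998
Sum: 1×79.904 + 8×12.011 + 8×1.008 + 1×14.007 + 2×15.999 = 230.061 → 230.06 g/mol.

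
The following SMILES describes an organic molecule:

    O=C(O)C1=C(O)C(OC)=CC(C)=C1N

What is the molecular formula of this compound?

Walk through each heavy atom and fill implicit hydrogens from standard valence (C 4, N 3, O 2, S 2, halogen 1):
  atom 1: O, bond orders sum to 2 (valence 2) → 0 H
  atom 2: C, bond orders sum to 4 (valence 4) → 0 H
  atom 3: O, bond orders sum to 1 (valence 2) → 1 H
  atom 4: C, bond orders sum to 4 (valence 4) → 0 H
  atom 5: C, bond orders sum to 4 (valence 4) → 0 H
  atom 6: O, bond orders sum to 1 (valence 2) → 1 H
  atom 7: C, bond orders sum to 4 (valence 4) → 0 H
  atom 8: O, bond orders sum to 2 (valence 2) → 0 H
  atom 9: C, bond orders sum to 1 (valence 4) → 3 H
  atom 10: C, bond orders sum to 3 (valence 4) → 1 H
  atom 11: C, bond orders sum to 4 (valence 4) → 0 H
  atom 12: C, bond orders sum to 1 (valence 4) → 3 H
  atom 13: C, bond orders sum to 4 (valence 4) → 0 H
  atom 14: N, bond orders sum to 1 (valence 3) → 2 H
Totals → C:9, H:11, N:1, O:4.

C9H11NO4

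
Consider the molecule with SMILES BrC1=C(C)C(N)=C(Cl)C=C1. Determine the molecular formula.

C7H7BrClN

Walk through each heavy atom and fill implicit hydrogens from standard valence (C 4, N 3, O 2, S 2, halogen 1):
  atom 1: Br (halogen, monovalent) → 0 H
  atom 2: C, bond orders sum to 4 (valence 4) → 0 H
  atom 3: C, bond orders sum to 4 (valence 4) → 0 H
  atom 4: C, bond orders sum to 1 (valence 4) → 3 H
  atom 5: C, bond orders sum to 4 (valence 4) → 0 H
  atom 6: N, bond orders sum to 1 (valence 3) → 2 H
  atom 7: C, bond orders sum to 4 (valence 4) → 0 H
  atom 8: Cl (halogen, monovalent) → 0 H
  atom 9: C, bond orders sum to 3 (valence 4) → 1 H
  atom 10: C, bond orders sum to 3 (valence 4) → 1 H
Totals → C:7, H:7, Br:1, Cl:1, N:1.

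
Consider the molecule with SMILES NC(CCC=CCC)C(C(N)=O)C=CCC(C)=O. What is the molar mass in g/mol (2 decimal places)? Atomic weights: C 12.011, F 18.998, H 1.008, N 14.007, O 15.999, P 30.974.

First, the molecular formula is C14H24N2O2 (counting implicit H from valence).
  C: 14 × 12.011 = 168.154
  H: 24 × 1.008 = 24.192
  N: 2 × 14.007 = 28.014
  O: 2 × 15.999 = 31.998
Sum: 14×12.011 + 24×1.008 + 2×14.007 + 2×15.999 = 252.358 → 252.36 g/mol.

252.36 g/mol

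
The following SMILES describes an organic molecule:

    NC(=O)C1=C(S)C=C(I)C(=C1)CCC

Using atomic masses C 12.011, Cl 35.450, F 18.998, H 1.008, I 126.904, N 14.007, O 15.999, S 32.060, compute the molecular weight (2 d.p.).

321.18 g/mol

First, the molecular formula is C10H12INOS (counting implicit H from valence).
  C: 10 × 12.011 = 120.110
  H: 12 × 1.008 = 12.096
  I: 1 × 126.904 = 126.904
  N: 1 × 14.007 = 14.007
  O: 1 × 15.999 = 15.999
  S: 1 × 32.060 = 32.060
Sum: 10×12.011 + 12×1.008 + 1×126.904 + 1×14.007 + 1×15.999 + 1×32.060 = 321.176 → 321.18 g/mol.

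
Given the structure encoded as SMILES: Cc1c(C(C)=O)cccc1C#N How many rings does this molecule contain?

1

In SMILES, each pair of matching ring-closure digits denotes one ring-closing bond; the number of such bonds equals the number of independent rings.
Ring-closure bonds here: 1.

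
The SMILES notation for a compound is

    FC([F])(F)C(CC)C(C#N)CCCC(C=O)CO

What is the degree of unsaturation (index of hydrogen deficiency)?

Degree of unsaturation = (number of rings) + (number of π bonds).
Ring closures in the SMILES: 0.
π bonds: 1 double bond (each 1 DoU), 1 triple bond (each 2 DoU) → 3 DoU from unsaturation.
Total DoU = 0 + 3 = 3.

3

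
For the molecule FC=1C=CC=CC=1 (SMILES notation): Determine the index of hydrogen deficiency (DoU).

Degree of unsaturation = (number of rings) + (number of π bonds).
Ring closures in the SMILES: 1.
π bonds: 3 double bonds (each 1 DoU) → 3 DoU from unsaturation.
Total DoU = 1 + 3 = 4.

4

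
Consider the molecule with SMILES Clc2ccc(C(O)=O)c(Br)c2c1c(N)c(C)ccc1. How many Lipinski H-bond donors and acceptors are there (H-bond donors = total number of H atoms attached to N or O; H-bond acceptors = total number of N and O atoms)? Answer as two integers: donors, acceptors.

Donors: find every N or O and count the H atoms it carries.
  atom 7 (O): bond orders sum to 1 → 1 H
  atom 8 (O): bond orders sum to 2 → 0 H
  atom 14 (N): bond orders sum to 1 → 2 H
Lipinski HBD = 3.
Acceptors: N atoms = 1, O atoms = 2 → HBA = 3.

3, 3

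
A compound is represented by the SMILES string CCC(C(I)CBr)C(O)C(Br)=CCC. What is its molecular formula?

Walk through each heavy atom and fill implicit hydrogens from standard valence (C 4, N 3, O 2, S 2, halogen 1):
  atom 1: C, bond orders sum to 1 (valence 4) → 3 H
  atom 2: C, bond orders sum to 2 (valence 4) → 2 H
  atom 3: C, bond orders sum to 3 (valence 4) → 1 H
  atom 4: C, bond orders sum to 3 (valence 4) → 1 H
  atom 5: I (halogen, monovalent) → 0 H
  atom 6: C, bond orders sum to 2 (valence 4) → 2 H
  atom 7: Br (halogen, monovalent) → 0 H
  atom 8: C, bond orders sum to 3 (valence 4) → 1 H
  atom 9: O, bond orders sum to 1 (valence 2) → 1 H
  atom 10: C, bond orders sum to 4 (valence 4) → 0 H
  atom 11: Br (halogen, monovalent) → 0 H
  atom 12: C, bond orders sum to 3 (valence 4) → 1 H
  atom 13: C, bond orders sum to 2 (valence 4) → 2 H
  atom 14: C, bond orders sum to 1 (valence 4) → 3 H
Totals → C:10, H:17, Br:2, I:1, O:1.

C10H17Br2IO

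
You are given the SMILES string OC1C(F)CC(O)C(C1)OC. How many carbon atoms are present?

Count every carbon token in the SMILES (each C, including those in ring-closure positions and inside branches).
Carbon count: 7.

7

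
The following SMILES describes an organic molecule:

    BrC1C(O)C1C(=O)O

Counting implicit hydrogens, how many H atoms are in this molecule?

Walk through each heavy atom and fill implicit hydrogens from standard valence (C 4, N 3, O 2, S 2, halogen 1):
  atom 1: Br (halogen, monovalent) → 0 H
  atom 2: C, bond orders sum to 3 (valence 4) → 1 H
  atom 3: C, bond orders sum to 3 (valence 4) → 1 H
  atom 4: O, bond orders sum to 1 (valence 2) → 1 H
  atom 5: C, bond orders sum to 3 (valence 4) → 1 H
  atom 6: C, bond orders sum to 4 (valence 4) → 0 H
  atom 7: O, bond orders sum to 2 (valence 2) → 0 H
  atom 8: O, bond orders sum to 1 (valence 2) → 1 H
Total hydrogens: 5.

5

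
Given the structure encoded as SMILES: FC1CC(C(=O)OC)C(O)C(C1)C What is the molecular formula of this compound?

C9H15FO3

Walk through each heavy atom and fill implicit hydrogens from standard valence (C 4, N 3, O 2, S 2, halogen 1):
  atom 1: F (halogen, monovalent) → 0 H
  atom 2: C, bond orders sum to 3 (valence 4) → 1 H
  atom 3: C, bond orders sum to 2 (valence 4) → 2 H
  atom 4: C, bond orders sum to 3 (valence 4) → 1 H
  atom 5: C, bond orders sum to 4 (valence 4) → 0 H
  atom 6: O, bond orders sum to 2 (valence 2) → 0 H
  atom 7: O, bond orders sum to 2 (valence 2) → 0 H
  atom 8: C, bond orders sum to 1 (valence 4) → 3 H
  atom 9: C, bond orders sum to 3 (valence 4) → 1 H
  atom 10: O, bond orders sum to 1 (valence 2) → 1 H
  atom 11: C, bond orders sum to 3 (valence 4) → 1 H
  atom 12: C, bond orders sum to 2 (valence 4) → 2 H
  atom 13: C, bond orders sum to 1 (valence 4) → 3 H
Totals → C:9, H:15, F:1, O:3.
In Hill order: C9H15FO3.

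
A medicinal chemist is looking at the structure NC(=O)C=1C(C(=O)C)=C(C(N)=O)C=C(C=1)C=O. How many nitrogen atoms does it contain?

Scan the SMILES for N atoms (remember two-letter symbols like Cl and Br are single atoms).
Nitrogen count: 2.

2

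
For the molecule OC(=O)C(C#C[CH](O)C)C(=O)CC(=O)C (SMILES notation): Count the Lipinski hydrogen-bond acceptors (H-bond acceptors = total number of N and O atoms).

N atoms: 0; O atoms: 5.
Lipinski HBA = 0 + 5 = 5.

5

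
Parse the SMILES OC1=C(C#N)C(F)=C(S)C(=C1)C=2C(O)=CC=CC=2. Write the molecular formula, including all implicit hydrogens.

Walk through each heavy atom and fill implicit hydrogens from standard valence (C 4, N 3, O 2, S 2, halogen 1):
  atom 1: O, bond orders sum to 1 (valence 2) → 1 H
  atom 2: C, bond orders sum to 4 (valence 4) → 0 H
  atom 3: C, bond orders sum to 4 (valence 4) → 0 H
  atom 4: C, bond orders sum to 4 (valence 4) → 0 H
  atom 5: N, bond orders sum to 3 (valence 3) → 0 H
  atom 6: C, bond orders sum to 4 (valence 4) → 0 H
  atom 7: F (halogen, monovalent) → 0 H
  atom 8: C, bond orders sum to 4 (valence 4) → 0 H
  atom 9: S, bond orders sum to 1 (valence 2) → 1 H
  atom 10: C, bond orders sum to 4 (valence 4) → 0 H
  atom 11: C, bond orders sum to 3 (valence 4) → 1 H
  atom 12: C, bond orders sum to 4 (valence 4) → 0 H
  atom 13: C, bond orders sum to 4 (valence 4) → 0 H
  atom 14: O, bond orders sum to 1 (valence 2) → 1 H
  atom 15: C, bond orders sum to 3 (valence 4) → 1 H
  atom 16: C, bond orders sum to 3 (valence 4) → 1 H
  atom 17: C, bond orders sum to 3 (valence 4) → 1 H
  atom 18: C, bond orders sum to 3 (valence 4) → 1 H
Totals → C:13, H:8, F:1, N:1, O:2, S:1.
In Hill order: C13H8FNO2S.

C13H8FNO2S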